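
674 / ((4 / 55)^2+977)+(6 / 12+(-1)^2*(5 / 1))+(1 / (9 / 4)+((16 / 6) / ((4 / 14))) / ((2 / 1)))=200396177 / 17732646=11.30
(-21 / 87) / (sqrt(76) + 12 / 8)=42 / 8555 - 56* sqrt(19) / 8555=-0.02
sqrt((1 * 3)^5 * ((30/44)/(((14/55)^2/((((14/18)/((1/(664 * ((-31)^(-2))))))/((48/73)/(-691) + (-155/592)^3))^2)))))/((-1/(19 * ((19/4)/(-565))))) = 470373212569663488 * sqrt(110)/21479935569599857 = 229.67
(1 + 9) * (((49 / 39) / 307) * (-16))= -7840 / 11973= -0.65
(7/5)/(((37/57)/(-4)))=-1596/185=-8.63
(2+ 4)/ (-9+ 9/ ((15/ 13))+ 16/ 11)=165/ 7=23.57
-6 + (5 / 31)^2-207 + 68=-144.97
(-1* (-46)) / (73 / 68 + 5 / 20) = 1564 / 45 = 34.76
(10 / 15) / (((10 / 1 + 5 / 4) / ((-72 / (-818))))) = 32 / 6135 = 0.01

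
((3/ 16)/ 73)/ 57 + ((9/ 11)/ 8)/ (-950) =-191/ 3051400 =-0.00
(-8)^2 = 64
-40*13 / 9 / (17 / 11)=-5720 / 153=-37.39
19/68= 0.28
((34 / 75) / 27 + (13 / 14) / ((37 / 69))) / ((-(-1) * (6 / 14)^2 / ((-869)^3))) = -6246923758.26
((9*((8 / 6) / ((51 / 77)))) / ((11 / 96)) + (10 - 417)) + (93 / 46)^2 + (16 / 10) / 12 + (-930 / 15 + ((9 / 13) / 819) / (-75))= -326248660929 / 1063871900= -306.66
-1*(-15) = 15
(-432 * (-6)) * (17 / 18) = 2448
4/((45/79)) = 316/45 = 7.02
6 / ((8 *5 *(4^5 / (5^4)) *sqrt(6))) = 125 *sqrt(6) / 8192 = 0.04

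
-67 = -67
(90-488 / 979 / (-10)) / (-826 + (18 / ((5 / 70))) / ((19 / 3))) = -4187543 / 36560755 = -0.11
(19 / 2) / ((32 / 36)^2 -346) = -1539 / 55924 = -0.03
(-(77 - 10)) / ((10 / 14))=-469 / 5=-93.80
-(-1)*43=43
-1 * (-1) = 1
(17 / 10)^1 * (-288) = -2448 / 5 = -489.60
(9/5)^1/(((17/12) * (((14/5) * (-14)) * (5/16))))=-432/4165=-0.10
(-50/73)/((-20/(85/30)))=85/876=0.10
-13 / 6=-2.17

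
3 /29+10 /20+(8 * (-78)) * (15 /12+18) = -12011.40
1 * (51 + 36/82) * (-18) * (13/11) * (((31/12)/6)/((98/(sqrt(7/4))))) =-849927 * sqrt(7)/353584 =-6.36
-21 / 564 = -7 / 188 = -0.04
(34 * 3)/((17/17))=102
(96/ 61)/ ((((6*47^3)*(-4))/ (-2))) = 0.00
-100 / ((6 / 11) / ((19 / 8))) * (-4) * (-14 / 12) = -36575 / 18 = -2031.94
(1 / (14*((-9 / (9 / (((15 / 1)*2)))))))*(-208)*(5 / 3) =52 / 63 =0.83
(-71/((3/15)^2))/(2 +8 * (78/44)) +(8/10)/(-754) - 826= -313952761/335530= -935.69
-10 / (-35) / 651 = 2 / 4557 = 0.00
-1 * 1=-1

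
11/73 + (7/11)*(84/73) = 709/803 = 0.88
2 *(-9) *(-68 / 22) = 612 / 11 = 55.64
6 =6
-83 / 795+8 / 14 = 2599 / 5565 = 0.47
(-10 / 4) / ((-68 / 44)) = 55 / 34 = 1.62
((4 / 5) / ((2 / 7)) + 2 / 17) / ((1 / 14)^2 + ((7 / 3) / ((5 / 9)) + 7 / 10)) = 48608 / 81719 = 0.59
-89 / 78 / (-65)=89 / 5070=0.02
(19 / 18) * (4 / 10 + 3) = 323 / 90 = 3.59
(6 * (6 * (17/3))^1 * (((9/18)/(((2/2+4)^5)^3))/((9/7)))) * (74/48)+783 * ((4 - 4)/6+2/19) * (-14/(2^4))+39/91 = -2618797302099694/36529541015625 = -71.69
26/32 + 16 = 269/16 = 16.81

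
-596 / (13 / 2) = -1192 / 13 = -91.69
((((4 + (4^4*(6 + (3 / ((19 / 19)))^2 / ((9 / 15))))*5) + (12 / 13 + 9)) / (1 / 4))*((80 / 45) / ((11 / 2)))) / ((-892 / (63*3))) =-234945312 / 31889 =-7367.60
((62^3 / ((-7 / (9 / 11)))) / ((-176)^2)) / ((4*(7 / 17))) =-4558023 / 8348032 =-0.55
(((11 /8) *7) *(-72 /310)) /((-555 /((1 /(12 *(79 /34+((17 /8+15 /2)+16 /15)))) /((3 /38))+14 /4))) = 6275401 /435057100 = 0.01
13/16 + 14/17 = 445/272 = 1.64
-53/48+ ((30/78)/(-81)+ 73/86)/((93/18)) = -7042909/7486128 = -0.94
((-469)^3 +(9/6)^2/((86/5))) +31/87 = -3087423612373/29928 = -103161708.51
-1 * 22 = -22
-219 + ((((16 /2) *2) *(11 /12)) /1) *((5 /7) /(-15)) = -13841 /63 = -219.70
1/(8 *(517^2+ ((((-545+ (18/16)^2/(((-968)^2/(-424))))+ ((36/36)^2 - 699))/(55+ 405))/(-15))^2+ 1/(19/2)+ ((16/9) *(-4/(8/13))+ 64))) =6353941304567070720000/13589381770509095229015651419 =0.00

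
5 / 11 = 0.45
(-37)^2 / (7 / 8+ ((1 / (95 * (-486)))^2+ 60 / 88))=64201603930200 / 73009659847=879.36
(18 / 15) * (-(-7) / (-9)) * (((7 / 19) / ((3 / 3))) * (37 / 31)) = -0.41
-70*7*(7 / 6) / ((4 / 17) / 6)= -29155 / 2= -14577.50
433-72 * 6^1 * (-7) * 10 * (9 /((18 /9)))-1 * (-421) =136934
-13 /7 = -1.86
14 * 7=98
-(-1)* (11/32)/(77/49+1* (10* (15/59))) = 4543/54368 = 0.08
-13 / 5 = -2.60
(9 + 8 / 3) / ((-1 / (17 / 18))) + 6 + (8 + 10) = 12.98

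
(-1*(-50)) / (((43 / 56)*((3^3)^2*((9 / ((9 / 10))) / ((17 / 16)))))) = 595 / 62694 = 0.01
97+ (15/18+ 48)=875/6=145.83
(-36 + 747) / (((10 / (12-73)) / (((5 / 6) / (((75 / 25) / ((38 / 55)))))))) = -91561 / 110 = -832.37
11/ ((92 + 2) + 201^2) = 11/ 40495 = 0.00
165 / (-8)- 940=-7685 / 8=-960.62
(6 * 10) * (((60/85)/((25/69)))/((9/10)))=2208/17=129.88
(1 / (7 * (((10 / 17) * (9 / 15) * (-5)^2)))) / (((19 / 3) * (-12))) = -17 / 79800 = -0.00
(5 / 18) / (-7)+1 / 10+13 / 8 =4247 / 2520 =1.69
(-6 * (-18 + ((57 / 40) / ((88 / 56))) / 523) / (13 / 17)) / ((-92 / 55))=-16248447 / 192464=-84.42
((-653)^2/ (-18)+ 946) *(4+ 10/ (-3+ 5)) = -409381/ 2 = -204690.50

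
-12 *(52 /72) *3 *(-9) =234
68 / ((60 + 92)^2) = 0.00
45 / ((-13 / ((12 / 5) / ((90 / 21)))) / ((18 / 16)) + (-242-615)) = -2835 / 55291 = -0.05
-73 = -73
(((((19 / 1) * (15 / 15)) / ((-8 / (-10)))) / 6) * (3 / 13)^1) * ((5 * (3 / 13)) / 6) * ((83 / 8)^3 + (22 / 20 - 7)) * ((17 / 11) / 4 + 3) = 40254427805 / 60915712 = 660.82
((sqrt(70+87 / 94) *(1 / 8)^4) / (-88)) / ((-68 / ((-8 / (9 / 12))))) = -sqrt(626698) / 215998464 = -0.00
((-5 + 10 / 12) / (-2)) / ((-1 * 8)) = -25 / 96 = -0.26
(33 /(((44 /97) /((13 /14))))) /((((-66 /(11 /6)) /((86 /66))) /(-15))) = 271115 /7392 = 36.68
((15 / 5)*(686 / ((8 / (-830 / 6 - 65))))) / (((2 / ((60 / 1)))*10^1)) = -313845 / 2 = -156922.50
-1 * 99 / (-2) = 99 / 2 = 49.50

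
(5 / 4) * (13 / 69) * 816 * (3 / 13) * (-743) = -32950.43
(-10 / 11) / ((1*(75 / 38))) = -76 / 165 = -0.46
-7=-7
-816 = -816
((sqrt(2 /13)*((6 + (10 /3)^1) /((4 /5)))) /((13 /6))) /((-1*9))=-70*sqrt(26) /1521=-0.23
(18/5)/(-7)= -18/35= -0.51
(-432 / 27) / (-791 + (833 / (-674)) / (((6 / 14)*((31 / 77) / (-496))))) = -16176 / 2792195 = -0.01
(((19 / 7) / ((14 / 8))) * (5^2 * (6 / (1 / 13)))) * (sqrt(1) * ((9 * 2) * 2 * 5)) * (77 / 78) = 3762000 / 7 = 537428.57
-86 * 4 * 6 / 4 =-516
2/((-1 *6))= -1/3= -0.33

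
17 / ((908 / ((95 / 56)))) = 1615 / 50848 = 0.03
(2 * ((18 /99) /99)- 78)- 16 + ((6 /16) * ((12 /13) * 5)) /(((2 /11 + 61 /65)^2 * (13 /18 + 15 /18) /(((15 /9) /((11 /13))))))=-22280902631 /241527132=-92.25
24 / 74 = 12 / 37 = 0.32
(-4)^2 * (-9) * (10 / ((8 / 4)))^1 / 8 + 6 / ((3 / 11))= -68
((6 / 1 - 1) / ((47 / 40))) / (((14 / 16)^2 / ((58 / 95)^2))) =1722368 / 831383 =2.07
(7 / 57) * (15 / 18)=35 / 342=0.10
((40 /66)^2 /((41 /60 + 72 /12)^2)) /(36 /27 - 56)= -120000 /797733761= -0.00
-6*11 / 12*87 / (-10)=957 / 20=47.85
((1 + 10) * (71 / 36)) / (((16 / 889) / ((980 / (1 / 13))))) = 2211374165 / 144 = 15356765.03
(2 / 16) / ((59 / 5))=5 / 472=0.01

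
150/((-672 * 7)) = -25/784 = -0.03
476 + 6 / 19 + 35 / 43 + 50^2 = 2432315 / 817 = 2977.13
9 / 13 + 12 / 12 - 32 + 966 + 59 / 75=913067 / 975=936.48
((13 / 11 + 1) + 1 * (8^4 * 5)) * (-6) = -1351824 / 11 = -122893.09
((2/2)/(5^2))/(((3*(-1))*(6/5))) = -0.01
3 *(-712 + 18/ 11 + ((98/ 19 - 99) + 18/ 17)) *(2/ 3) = -5707162/ 3553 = -1606.29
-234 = -234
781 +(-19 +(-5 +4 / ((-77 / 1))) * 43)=41947 / 77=544.77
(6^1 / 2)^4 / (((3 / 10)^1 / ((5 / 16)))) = 675 / 8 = 84.38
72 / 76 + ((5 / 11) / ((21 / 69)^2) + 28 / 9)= 826361 / 92169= 8.97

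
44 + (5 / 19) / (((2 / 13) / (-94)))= -2219 / 19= -116.79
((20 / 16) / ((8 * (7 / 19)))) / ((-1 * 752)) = -95 / 168448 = -0.00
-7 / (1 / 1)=-7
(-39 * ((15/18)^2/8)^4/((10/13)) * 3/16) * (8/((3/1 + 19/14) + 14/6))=-92421875/143199830016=-0.00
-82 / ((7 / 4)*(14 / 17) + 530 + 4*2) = -2788 / 18341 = -0.15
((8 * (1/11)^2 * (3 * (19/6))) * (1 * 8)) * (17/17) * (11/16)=38/11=3.45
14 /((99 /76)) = 1064 /99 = 10.75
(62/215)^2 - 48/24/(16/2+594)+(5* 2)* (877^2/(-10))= -248870890342/323575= -769128.92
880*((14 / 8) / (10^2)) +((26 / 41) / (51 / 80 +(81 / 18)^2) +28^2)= 273848867 / 342555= 799.43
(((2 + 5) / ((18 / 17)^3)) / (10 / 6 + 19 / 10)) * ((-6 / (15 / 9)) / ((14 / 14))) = -34391 / 5778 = -5.95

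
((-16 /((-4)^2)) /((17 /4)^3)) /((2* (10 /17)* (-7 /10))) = 32 /2023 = 0.02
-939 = -939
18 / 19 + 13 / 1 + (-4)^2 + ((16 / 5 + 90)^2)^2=895978194009 / 11875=75450795.28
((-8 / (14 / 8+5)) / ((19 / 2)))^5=-1073741824 / 35529314273793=-0.00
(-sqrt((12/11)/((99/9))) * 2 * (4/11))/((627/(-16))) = 256 * sqrt(3)/75867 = 0.01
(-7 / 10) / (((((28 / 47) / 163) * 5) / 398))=-1524539 / 100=-15245.39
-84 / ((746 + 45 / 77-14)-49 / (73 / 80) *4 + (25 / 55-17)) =-157388 / 939165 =-0.17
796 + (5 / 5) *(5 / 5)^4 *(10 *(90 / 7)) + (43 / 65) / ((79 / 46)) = 33247566 / 35945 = 924.96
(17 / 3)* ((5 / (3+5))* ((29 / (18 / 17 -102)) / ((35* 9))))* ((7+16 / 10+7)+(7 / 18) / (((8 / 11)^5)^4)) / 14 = -210907459486216908545197159 / 3769114749725919269533777920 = -0.06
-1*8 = -8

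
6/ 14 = 3/ 7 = 0.43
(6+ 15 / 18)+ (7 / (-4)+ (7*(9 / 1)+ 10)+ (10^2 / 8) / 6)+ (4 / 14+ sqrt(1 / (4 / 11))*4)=2*sqrt(11)+ 3379 / 42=87.09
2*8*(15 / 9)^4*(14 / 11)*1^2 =140000 / 891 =157.13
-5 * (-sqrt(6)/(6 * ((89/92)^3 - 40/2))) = -0.11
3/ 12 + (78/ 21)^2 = 2753/ 196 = 14.05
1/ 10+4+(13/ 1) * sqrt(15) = 54.45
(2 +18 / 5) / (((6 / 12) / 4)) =44.80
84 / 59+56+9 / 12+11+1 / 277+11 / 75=339888667 / 4902900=69.32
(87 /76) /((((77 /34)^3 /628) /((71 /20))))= 9529146714 /43370635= 219.71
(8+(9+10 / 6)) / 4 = 14 / 3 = 4.67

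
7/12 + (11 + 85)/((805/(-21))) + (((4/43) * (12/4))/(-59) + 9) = 24767393/3501060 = 7.07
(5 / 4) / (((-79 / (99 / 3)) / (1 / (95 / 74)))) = -1221 / 3002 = -0.41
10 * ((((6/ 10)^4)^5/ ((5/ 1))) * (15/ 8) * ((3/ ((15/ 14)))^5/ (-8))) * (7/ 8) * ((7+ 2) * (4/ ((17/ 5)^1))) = -11075850845817723/ 405311584472656250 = -0.03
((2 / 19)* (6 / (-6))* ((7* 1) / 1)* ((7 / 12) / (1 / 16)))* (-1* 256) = 100352 / 57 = 1760.56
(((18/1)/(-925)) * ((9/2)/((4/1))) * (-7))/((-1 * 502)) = -567/1857400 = -0.00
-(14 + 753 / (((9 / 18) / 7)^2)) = -147602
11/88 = 1/8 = 0.12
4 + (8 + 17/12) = 161/12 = 13.42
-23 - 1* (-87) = 64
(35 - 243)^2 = 43264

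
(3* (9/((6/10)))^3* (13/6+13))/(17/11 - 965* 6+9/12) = -26.53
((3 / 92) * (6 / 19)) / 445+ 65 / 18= 6320153 / 1750185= 3.61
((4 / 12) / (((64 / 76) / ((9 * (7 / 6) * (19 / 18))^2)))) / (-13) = -3.74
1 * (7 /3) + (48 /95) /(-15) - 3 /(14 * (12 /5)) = 176387 /79800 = 2.21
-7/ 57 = -0.12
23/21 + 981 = 20624/21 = 982.10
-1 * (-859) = 859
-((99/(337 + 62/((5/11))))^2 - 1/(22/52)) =1765119/760859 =2.32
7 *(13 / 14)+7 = 27 / 2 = 13.50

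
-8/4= -2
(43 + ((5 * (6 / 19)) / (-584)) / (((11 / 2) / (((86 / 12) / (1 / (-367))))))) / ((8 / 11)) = 2703109 / 44384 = 60.90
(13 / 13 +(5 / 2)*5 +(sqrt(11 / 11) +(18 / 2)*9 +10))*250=26375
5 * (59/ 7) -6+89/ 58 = 15297/ 406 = 37.68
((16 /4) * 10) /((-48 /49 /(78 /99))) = -3185 /99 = -32.17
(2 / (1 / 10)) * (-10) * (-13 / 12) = 650 / 3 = 216.67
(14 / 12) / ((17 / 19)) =133 / 102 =1.30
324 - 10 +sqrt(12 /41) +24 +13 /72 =2 * sqrt(123) /41 +24349 /72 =338.72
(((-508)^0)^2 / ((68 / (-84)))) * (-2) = 42 / 17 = 2.47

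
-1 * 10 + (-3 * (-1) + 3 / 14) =-95 / 14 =-6.79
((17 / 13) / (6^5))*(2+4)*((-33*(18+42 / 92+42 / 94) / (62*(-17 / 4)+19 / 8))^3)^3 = 50763949424884860061833343447118204837283015841314791571456 / 19852744698969544807116925893086200978424102939394901923757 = 2.56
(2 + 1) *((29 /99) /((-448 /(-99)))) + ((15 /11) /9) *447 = 67.92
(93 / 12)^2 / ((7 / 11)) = 94.38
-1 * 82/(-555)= 82/555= 0.15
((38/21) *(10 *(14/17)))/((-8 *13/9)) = -285/221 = -1.29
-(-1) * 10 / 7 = 10 / 7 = 1.43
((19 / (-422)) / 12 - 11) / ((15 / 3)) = -55723 / 25320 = -2.20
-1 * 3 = -3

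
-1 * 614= -614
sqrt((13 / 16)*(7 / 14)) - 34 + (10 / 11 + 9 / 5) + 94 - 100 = -2051 / 55 + sqrt(26) / 8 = -36.65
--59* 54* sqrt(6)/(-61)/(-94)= 1593* sqrt(6)/2867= 1.36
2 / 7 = 0.29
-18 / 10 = -9 / 5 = -1.80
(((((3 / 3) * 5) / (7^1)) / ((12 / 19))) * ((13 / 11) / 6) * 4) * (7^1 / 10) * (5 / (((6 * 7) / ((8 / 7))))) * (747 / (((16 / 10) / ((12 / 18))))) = 512525 / 19404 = 26.41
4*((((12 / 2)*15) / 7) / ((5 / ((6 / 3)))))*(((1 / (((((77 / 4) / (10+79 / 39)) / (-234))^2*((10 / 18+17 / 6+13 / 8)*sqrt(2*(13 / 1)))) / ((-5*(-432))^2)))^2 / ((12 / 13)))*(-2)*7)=-9053268924933768437280276480000 / 1908029761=-4744825846001973570516.17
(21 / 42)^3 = 1 / 8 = 0.12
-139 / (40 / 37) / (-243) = 5143 / 9720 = 0.53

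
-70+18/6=-67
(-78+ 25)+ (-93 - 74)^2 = 27836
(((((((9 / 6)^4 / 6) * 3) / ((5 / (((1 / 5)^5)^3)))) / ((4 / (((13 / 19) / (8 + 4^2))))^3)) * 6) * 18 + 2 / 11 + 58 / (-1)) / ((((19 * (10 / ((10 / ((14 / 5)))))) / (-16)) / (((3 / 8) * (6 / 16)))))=1570436639999999982382257 / 642221888000000000000000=2.45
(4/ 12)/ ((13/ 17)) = 17/ 39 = 0.44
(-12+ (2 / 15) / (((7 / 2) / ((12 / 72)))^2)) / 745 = -79378 / 4928175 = -0.02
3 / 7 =0.43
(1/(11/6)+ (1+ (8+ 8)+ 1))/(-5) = -204/55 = -3.71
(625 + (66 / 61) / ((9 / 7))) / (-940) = -114529 / 172020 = -0.67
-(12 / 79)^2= -144 / 6241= -0.02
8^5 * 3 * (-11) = -1081344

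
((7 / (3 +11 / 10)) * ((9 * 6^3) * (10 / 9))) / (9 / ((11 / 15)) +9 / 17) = 224400 / 779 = 288.06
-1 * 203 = -203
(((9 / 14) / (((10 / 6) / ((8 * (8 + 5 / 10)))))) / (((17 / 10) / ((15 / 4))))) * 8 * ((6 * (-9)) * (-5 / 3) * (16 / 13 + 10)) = 42573600 / 91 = 467841.76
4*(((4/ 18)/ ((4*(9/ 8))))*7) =112/ 81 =1.38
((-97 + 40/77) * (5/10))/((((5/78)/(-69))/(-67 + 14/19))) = -1324695879/385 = -3440768.52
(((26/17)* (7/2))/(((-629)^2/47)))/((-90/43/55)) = -2023021/121066146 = -0.02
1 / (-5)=-1 / 5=-0.20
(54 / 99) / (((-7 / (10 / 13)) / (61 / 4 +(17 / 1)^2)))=-18255 / 1001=-18.24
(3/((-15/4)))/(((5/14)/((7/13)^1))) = -392/325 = -1.21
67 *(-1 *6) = -402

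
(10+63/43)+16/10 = 2809/215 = 13.07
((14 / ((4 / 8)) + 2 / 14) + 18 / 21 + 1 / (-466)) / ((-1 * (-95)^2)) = -13513 / 4205650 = -0.00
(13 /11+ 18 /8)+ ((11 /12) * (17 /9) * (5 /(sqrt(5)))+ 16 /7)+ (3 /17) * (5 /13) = 187 * sqrt(5) /108+ 393801 /68068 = 9.66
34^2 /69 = 1156 /69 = 16.75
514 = 514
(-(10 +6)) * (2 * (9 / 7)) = -288 / 7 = -41.14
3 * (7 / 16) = 21 / 16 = 1.31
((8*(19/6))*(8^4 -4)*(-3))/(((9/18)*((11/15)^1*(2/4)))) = -1696320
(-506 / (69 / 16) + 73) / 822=-133 / 2466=-0.05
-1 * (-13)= 13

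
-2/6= -1/3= -0.33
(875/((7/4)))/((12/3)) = 125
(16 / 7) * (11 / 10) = 88 / 35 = 2.51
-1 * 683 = -683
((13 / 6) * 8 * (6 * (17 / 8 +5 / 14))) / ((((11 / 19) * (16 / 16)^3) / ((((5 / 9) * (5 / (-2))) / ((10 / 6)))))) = -171665 / 462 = -371.57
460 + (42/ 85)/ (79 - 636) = 21778658/ 47345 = 460.00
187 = 187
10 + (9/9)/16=161/16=10.06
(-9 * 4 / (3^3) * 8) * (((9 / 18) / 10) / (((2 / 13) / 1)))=-52 / 15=-3.47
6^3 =216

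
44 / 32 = 11 / 8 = 1.38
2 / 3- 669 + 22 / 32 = -667.65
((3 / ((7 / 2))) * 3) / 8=0.32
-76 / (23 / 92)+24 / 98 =-14884 / 49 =-303.76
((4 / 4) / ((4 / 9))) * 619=5571 / 4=1392.75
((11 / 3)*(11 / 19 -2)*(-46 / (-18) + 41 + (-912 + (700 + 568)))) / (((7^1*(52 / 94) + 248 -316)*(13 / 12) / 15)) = 15211080 / 33839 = 449.51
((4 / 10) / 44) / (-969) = -1 / 106590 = -0.00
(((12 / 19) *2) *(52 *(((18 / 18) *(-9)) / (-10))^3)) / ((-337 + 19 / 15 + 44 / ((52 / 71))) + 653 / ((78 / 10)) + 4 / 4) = -164268 / 655025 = -0.25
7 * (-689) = -4823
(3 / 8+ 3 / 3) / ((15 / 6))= 11 / 20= 0.55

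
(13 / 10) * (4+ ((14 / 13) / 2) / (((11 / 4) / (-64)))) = -122 / 11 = -11.09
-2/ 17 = -0.12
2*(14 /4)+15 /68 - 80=-4949 /68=-72.78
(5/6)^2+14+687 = 701.69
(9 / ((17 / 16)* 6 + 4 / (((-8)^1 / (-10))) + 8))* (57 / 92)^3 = 1666737 / 15087080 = 0.11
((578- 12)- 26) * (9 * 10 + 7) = 52380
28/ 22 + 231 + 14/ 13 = 33369/ 143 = 233.35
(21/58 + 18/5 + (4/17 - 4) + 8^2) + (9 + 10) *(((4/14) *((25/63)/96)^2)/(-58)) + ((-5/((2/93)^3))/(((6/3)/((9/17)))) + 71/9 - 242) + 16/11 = -133242.23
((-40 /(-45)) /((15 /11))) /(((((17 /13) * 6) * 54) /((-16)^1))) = -4576 /185895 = -0.02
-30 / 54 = -5 / 9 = -0.56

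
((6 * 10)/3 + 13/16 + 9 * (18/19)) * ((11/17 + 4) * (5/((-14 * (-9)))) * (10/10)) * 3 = 1174335/72352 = 16.23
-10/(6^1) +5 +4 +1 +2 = 31/3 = 10.33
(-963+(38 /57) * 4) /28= -2881 /84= -34.30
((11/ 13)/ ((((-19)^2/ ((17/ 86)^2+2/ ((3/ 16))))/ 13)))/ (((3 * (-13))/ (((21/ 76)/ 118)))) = -18290503/ 933822450912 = -0.00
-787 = -787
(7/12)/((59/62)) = 217/354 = 0.61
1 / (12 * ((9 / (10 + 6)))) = 4 / 27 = 0.15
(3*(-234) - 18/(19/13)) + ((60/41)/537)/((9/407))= -896289512/1254969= -714.19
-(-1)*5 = 5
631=631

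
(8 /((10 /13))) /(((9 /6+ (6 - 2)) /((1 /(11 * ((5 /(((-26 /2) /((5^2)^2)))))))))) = -1352 /1890625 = -0.00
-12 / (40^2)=-0.01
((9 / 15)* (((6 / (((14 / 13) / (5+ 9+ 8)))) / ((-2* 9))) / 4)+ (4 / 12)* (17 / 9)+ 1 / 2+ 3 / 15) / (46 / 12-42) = -233 / 28854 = -0.01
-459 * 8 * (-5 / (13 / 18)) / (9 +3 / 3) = 33048 / 13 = 2542.15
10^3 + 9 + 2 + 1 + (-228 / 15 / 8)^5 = 98723901 / 100000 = 987.24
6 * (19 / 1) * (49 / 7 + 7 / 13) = 11172 / 13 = 859.38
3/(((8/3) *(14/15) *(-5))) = -0.24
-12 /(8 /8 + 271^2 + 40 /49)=-98 /599783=-0.00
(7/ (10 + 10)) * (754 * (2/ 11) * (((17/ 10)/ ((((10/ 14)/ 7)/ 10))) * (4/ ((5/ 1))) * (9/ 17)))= 4655196/ 1375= 3385.60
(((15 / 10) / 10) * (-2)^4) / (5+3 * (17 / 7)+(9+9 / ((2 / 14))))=42 / 1475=0.03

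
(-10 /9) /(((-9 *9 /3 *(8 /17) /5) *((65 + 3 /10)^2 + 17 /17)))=10625 /103641687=0.00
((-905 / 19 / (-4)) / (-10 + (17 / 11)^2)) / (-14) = 109505 / 979944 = 0.11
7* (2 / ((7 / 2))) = 4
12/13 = 0.92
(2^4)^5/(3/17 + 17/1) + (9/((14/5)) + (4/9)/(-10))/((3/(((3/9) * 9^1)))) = 2807708021/45990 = 61050.40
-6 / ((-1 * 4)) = 3 / 2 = 1.50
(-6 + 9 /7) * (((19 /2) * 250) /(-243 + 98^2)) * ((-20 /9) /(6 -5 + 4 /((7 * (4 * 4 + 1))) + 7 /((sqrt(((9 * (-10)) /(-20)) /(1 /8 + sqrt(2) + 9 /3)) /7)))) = -2561483943787720000 * sqrt(2) * sqrt(8 * sqrt(2) + 25) /488155169677675280923 -1012457071132470000 /488155169677675280923 + 324193989112560000 * sqrt(2) /488155169677675280923 + 7999508376386765000 * sqrt(8 * sqrt(2) + 25) /488155169677675280923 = 0.05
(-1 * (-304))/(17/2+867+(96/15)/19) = 57760/166409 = 0.35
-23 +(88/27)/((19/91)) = -3791/513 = -7.39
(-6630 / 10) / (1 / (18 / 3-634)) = 416364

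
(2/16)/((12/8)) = 1/12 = 0.08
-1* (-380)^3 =54872000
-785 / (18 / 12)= -1570 / 3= -523.33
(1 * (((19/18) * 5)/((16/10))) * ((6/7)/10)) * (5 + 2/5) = 171/112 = 1.53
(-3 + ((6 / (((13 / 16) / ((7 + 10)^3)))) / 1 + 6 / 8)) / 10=377295 / 104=3627.84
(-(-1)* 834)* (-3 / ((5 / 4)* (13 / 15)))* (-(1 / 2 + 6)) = 15012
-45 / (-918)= 5 / 102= 0.05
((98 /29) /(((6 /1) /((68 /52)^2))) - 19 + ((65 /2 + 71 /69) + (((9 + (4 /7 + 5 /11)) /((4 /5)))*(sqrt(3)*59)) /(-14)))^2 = 31777907390570475931 /3691497744743809 - 198853287595*sqrt(3) /121515394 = 5774.00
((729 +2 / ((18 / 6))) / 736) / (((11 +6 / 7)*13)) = 0.01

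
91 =91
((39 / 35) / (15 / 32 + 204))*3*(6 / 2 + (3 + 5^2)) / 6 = 6448 / 76335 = 0.08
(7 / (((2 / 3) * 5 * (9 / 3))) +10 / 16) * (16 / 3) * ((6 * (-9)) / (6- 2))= -477 / 5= -95.40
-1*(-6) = 6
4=4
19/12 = 1.58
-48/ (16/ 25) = -75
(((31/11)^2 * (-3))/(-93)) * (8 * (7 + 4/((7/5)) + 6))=27528/847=32.50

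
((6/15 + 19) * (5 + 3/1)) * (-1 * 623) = -483448/5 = -96689.60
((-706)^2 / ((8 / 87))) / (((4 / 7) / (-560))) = -5312081670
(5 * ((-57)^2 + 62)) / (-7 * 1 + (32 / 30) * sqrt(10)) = -5214825 / 1693- 794640 * sqrt(10) / 1693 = -4564.50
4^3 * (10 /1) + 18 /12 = 1283 /2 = 641.50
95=95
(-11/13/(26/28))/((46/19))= -1463/3887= -0.38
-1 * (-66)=66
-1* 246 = -246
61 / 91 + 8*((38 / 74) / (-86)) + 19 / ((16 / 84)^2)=1214562159 / 2316496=524.31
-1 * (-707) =707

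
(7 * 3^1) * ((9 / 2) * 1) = 189 / 2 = 94.50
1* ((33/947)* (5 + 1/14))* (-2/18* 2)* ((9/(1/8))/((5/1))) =-18744/33145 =-0.57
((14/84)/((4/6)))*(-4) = -1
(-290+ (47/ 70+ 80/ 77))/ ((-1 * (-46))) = -221983/ 35420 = -6.27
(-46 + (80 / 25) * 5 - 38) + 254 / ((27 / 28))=195.41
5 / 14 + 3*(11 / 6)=41 / 7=5.86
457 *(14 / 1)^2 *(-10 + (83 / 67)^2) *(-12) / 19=40845906864 / 85291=478900.55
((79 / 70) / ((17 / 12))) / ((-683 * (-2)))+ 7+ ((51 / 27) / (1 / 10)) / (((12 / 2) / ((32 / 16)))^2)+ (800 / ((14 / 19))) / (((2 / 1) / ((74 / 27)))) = 49274722942 / 32917185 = 1496.93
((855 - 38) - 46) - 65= 706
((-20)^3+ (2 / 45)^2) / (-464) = 4049999 / 234900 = 17.24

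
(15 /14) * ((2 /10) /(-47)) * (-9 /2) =27 /1316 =0.02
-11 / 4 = -2.75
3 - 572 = -569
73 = 73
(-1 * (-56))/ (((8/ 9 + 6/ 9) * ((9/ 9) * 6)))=6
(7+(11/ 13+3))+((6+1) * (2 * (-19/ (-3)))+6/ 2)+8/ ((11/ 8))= 46474/ 429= 108.33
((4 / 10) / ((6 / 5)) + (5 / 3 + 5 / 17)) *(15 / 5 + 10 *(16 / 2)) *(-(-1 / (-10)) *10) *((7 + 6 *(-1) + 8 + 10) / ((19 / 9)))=-1713.71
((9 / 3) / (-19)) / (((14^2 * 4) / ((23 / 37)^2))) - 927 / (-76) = 248734761 / 20392624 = 12.20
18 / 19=0.95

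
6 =6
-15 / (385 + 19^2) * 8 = -60 / 373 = -0.16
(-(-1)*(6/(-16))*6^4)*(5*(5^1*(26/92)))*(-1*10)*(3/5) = 473850/23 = 20602.17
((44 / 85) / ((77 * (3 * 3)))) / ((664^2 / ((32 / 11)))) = 2 / 405796545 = 0.00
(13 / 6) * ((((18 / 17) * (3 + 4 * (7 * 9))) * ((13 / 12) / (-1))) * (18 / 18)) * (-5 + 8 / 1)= -7605 / 4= -1901.25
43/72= 0.60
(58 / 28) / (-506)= -29 / 7084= -0.00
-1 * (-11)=11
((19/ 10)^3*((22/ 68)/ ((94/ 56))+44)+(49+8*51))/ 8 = 60733429/ 639200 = 95.01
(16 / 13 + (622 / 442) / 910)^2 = 61420204561 / 40445232100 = 1.52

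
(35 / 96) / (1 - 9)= -35 / 768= -0.05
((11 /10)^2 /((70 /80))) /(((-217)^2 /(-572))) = -138424 /8240575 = -0.02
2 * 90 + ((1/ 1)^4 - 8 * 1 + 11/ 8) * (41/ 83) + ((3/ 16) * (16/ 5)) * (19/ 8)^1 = 296553/ 1660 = 178.65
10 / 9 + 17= 163 / 9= 18.11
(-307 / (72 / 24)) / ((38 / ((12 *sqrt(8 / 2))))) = -1228 / 19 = -64.63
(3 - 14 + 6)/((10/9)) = -9/2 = -4.50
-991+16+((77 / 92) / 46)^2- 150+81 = -18697850327 / 17909824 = -1044.00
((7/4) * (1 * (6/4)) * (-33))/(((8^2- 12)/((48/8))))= -2079/208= -10.00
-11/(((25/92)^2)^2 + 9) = -788032256/645144289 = -1.22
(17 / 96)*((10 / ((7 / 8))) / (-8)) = -85 / 336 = -0.25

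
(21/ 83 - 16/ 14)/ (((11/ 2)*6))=-47/ 1743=-0.03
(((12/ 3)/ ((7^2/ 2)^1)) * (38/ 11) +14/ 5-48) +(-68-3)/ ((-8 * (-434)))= -59693159/ 1336720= -44.66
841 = 841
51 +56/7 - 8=51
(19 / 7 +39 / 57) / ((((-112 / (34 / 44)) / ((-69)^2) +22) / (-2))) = -36583524 / 118246975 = -0.31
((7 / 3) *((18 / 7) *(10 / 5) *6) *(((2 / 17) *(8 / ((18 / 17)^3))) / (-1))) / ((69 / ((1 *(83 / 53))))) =-383792 / 296217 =-1.30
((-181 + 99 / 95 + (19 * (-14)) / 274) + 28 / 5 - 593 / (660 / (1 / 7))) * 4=-2110021951 / 3006465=-701.83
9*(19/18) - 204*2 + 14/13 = -10333/26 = -397.42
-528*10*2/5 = -2112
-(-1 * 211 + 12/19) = 3997/19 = 210.37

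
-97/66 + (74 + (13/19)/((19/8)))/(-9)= -695047/71478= -9.72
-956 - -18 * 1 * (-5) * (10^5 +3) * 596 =-5364161876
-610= -610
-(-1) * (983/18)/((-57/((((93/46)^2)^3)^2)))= -15240005941563754521685029/3410967463595098923008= -4467.94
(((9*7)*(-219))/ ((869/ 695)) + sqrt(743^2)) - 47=-10338.42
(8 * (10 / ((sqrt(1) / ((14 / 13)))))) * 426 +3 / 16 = 7633959 / 208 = 36701.73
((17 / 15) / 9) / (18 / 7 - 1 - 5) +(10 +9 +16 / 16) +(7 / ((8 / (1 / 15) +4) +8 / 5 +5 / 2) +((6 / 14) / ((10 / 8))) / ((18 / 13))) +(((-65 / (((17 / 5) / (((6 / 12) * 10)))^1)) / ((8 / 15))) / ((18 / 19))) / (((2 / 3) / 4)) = -13110106127 / 11759580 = -1114.84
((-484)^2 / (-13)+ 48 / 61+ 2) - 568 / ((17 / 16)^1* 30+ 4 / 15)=-55160575822 / 3058601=-18034.58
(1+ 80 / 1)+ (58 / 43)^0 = 82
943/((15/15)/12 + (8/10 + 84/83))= 497.53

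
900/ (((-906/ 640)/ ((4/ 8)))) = -48000/ 151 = -317.88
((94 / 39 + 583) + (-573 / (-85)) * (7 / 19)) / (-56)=-18514247 / 1763580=-10.50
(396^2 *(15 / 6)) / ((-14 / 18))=-3528360 / 7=-504051.43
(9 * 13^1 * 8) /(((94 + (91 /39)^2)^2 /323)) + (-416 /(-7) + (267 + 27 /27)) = 2007369276 /5607175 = 358.00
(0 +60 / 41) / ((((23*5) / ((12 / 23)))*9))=16 / 21689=0.00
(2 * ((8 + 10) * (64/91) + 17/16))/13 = 2.11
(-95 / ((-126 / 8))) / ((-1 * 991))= -380 / 62433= -0.01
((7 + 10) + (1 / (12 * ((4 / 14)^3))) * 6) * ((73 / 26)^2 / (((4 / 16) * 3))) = 404.01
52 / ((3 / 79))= 4108 / 3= 1369.33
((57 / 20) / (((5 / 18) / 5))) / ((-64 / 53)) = -27189 / 640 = -42.48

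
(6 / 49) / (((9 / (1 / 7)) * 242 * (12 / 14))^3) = 1 / 18225195978528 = 0.00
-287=-287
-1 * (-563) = 563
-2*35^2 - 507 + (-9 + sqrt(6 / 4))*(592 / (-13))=-33113 / 13 - 296*sqrt(6) / 13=-2602.93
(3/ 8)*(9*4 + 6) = 15.75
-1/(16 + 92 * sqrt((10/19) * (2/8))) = 38/2037 - 23 * sqrt(190)/8148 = -0.02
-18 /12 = -3 /2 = -1.50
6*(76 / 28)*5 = 570 / 7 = 81.43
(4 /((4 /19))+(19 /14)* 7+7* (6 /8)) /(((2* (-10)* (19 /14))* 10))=-189 /1520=-0.12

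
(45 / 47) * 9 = 405 / 47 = 8.62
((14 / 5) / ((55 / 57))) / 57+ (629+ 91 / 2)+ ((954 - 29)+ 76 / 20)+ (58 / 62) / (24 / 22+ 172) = 26025038341 / 16231600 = 1603.36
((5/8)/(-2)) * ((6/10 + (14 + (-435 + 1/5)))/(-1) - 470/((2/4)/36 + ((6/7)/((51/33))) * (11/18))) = 284.97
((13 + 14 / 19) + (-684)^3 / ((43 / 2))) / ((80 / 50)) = -60802509645 / 6536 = -9302709.55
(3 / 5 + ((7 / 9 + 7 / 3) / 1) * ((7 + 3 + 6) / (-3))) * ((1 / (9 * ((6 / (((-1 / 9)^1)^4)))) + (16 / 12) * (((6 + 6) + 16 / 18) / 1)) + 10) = -20794514291 / 47829690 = -434.76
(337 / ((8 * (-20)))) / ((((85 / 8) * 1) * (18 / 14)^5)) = -5663959 / 100383300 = -0.06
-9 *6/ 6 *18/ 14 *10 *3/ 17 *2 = -4860/ 119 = -40.84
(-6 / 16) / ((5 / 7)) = -21 / 40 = -0.52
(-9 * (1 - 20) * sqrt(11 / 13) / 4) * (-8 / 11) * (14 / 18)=-266 * sqrt(143) / 143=-22.24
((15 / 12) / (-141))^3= -125 / 179406144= -0.00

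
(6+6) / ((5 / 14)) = 168 / 5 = 33.60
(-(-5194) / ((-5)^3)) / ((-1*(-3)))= -13.85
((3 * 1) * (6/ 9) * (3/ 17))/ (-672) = -1/ 1904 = -0.00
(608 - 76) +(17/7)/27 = 100565/189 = 532.09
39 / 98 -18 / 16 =-285 / 392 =-0.73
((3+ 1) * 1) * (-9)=-36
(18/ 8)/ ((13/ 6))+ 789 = 20541/ 26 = 790.04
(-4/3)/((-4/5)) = 5/3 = 1.67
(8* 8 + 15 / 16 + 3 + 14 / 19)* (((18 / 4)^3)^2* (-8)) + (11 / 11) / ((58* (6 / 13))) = -4562045.09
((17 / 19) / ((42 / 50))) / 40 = 85 / 3192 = 0.03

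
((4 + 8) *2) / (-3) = -8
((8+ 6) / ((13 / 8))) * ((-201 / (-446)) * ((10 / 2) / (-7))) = -8040 / 2899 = -2.77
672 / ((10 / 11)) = 3696 / 5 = 739.20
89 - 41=48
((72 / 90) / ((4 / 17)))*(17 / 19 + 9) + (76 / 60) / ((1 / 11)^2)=53269 / 285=186.91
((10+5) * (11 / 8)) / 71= 165 / 568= 0.29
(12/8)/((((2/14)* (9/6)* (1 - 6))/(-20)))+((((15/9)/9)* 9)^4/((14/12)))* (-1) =4042/189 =21.39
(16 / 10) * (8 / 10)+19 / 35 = 1.82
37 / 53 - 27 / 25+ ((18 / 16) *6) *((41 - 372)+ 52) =-9983249 / 5300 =-1883.63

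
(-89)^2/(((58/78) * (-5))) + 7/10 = -2129.78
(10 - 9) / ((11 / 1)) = 1 / 11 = 0.09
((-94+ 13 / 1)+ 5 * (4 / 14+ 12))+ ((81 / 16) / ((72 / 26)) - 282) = -134285 / 448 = -299.74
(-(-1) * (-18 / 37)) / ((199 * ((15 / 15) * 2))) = -9 / 7363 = -0.00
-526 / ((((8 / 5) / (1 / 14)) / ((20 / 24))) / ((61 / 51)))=-401075 / 17136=-23.41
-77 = -77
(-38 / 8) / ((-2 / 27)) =513 / 8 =64.12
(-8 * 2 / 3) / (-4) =4 / 3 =1.33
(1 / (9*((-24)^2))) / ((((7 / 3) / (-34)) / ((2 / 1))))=-17 / 3024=-0.01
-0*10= 0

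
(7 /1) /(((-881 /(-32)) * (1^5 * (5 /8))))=1792 /4405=0.41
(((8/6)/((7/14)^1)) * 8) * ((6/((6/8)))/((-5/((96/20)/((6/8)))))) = -16384/75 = -218.45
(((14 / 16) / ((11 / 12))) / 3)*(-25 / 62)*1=-175 / 1364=-0.13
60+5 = 65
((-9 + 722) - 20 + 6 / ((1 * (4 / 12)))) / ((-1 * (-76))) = 711 / 76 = 9.36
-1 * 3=-3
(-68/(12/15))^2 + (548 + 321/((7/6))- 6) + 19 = 8061.14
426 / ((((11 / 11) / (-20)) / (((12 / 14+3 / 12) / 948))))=-11005 / 1106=-9.95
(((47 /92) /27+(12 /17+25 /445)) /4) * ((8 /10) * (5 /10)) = 2935163 /37582920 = 0.08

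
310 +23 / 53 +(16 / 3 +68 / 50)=1260581 / 3975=317.13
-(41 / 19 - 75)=1384 / 19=72.84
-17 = -17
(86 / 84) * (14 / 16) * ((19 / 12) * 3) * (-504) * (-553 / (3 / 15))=47439105 / 8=5929888.12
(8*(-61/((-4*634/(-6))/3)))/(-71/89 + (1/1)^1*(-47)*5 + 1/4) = 390888/26582035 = 0.01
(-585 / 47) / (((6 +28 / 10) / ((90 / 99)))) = -14625 / 11374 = -1.29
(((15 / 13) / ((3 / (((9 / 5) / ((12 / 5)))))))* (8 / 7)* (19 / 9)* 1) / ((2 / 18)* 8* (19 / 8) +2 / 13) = 114 / 371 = 0.31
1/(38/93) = 93/38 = 2.45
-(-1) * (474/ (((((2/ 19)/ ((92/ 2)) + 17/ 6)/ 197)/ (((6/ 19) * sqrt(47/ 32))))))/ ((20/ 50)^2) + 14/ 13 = 14/ 13 + 48323115 * sqrt(94)/ 5948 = 78768.73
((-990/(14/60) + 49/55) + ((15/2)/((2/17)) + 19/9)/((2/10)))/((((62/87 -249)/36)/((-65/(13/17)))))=-80205396483/1663277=-48221.31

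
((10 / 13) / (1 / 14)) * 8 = 1120 / 13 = 86.15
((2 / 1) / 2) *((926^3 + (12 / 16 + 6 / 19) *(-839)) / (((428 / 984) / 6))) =22267549653273 / 2033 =10953049509.73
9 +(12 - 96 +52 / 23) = -72.74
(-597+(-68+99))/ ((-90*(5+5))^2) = -0.00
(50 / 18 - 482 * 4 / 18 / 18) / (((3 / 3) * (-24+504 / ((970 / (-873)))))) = 0.01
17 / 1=17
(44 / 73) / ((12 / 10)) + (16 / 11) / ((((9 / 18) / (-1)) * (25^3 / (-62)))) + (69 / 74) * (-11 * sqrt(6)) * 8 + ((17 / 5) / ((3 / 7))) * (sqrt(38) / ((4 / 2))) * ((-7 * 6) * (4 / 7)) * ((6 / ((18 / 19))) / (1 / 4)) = -36176 * sqrt(38) / 15 - 3036 * sqrt(6) / 37 + 19340746 / 37640625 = -15067.40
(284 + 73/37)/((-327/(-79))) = 278633/4033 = 69.09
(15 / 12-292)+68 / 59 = -68345 / 236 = -289.60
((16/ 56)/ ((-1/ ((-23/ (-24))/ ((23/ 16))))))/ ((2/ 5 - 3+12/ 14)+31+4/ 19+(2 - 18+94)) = -190/ 107199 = -0.00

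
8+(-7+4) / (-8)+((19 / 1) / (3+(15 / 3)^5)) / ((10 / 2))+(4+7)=75761 / 3910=19.38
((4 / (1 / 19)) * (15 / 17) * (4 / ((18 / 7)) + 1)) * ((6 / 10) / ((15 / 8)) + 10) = 150328 / 85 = 1768.56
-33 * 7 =-231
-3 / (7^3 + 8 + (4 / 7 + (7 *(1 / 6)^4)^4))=-59243308056576 / 6942751482266023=-0.01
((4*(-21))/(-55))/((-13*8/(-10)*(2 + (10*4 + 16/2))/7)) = 147/7150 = 0.02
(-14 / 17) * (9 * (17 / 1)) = -126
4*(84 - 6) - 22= 290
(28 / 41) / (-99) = -28 / 4059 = -0.01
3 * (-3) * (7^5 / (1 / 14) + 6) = -2117736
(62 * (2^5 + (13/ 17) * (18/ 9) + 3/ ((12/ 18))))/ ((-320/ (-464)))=1162407/ 340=3418.84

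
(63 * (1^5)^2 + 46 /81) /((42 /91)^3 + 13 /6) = 22624706 /806139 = 28.07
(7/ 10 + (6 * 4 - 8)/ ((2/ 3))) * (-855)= -42237/ 2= -21118.50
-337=-337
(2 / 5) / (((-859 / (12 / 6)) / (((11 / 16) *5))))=-11 / 3436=-0.00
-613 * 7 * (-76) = 326116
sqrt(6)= 2.45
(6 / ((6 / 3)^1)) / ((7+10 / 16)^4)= 12288 / 13845841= 0.00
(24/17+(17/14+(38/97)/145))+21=79096539/3347470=23.63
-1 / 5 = -0.20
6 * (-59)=-354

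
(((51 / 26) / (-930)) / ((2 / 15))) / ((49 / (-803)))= 0.26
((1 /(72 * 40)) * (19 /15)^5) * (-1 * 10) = -2476099 /218700000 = -0.01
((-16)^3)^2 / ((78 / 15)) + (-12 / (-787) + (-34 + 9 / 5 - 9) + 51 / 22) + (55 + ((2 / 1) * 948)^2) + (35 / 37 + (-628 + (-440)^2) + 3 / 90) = 7014192.81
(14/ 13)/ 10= 7/ 65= 0.11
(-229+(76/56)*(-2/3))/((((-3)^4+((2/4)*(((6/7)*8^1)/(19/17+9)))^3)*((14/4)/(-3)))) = 5374037144/2210004189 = 2.43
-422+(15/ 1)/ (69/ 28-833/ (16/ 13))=-31874074/ 75527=-422.02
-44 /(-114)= 22 /57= 0.39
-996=-996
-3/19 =-0.16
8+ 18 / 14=9.29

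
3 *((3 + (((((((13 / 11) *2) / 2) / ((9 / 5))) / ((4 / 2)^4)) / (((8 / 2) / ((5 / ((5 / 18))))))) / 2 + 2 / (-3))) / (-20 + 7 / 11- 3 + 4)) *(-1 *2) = 5123 / 6464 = 0.79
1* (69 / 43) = 69 / 43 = 1.60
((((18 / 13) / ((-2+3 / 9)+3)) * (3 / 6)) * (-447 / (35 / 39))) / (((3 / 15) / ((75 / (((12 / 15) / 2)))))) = -13577625 / 56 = -242457.59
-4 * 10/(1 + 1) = -20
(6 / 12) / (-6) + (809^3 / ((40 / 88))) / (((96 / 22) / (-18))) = -576598415491 / 120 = -4804986795.76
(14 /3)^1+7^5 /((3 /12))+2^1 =201704 /3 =67234.67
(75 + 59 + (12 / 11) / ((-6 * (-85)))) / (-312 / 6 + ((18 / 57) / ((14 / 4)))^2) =-554072547 / 214976135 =-2.58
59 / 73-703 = -51260 / 73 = -702.19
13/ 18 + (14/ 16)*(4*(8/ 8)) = 38/ 9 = 4.22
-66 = -66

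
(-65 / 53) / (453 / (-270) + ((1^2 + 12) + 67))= -5850 / 373597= -0.02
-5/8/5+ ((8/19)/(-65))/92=-28421/227240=-0.13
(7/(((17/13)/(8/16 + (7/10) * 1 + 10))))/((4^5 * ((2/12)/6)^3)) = 464373/170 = 2731.61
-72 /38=-36 /19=-1.89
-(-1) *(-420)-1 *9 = -429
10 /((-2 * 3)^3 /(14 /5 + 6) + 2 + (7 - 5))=-0.49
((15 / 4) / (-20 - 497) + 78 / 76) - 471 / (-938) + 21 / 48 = 144378889 / 73711792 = 1.96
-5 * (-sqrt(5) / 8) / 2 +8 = 5 * sqrt(5) / 16 +8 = 8.70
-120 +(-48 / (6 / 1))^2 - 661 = -717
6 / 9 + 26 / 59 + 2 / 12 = 451 / 354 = 1.27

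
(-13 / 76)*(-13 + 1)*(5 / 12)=65 / 76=0.86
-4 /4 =-1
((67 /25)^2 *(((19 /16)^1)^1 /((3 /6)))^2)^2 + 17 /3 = 7905542719523 /4800000000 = 1646.99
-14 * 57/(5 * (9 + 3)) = -133/10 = -13.30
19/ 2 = 9.50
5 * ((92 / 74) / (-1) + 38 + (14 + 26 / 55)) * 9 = 938268 / 407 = 2305.33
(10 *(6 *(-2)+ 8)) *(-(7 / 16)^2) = 245 / 32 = 7.66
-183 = -183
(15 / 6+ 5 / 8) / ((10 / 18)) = 5.62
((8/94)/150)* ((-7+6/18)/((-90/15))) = 4/6345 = 0.00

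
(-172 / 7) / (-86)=2 / 7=0.29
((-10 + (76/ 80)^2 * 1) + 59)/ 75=19961/ 30000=0.67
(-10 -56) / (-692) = 33 / 346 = 0.10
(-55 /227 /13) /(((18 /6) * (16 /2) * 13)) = -55 /920712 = -0.00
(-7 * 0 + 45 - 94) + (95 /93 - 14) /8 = -50.62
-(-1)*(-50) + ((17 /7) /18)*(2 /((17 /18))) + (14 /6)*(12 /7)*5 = -208 /7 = -29.71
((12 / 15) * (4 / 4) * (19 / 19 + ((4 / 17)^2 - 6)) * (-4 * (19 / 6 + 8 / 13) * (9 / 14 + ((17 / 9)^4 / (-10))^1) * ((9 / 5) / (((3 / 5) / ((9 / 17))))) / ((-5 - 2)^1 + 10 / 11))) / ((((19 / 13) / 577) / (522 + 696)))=35928761901483088 / 7598912535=4728145.21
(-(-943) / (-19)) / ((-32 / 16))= 943 / 38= 24.82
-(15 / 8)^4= -50625 / 4096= -12.36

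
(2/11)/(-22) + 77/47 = 9270/5687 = 1.63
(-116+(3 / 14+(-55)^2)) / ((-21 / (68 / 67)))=-1384786 / 9849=-140.60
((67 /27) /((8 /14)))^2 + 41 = 698185 /11664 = 59.86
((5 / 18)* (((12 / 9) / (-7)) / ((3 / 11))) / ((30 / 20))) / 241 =-0.00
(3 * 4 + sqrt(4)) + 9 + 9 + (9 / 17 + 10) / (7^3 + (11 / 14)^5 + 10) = 103463300608 / 3230219691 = 32.03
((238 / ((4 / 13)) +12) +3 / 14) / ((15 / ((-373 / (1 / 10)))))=-4103000 / 21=-195380.95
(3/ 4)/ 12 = 1/ 16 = 0.06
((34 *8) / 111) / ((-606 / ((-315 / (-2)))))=-2380 / 3737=-0.64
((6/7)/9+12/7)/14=19/147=0.13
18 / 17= 1.06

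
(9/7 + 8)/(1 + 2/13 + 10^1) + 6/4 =947/406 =2.33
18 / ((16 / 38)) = 171 / 4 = 42.75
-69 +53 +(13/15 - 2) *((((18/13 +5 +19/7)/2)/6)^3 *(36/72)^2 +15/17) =-258075691/15071420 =-17.12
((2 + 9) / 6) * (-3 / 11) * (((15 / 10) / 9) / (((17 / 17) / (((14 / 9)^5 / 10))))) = -67228 / 885735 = -0.08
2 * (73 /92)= 73 /46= 1.59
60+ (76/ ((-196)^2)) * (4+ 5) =576411/ 9604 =60.02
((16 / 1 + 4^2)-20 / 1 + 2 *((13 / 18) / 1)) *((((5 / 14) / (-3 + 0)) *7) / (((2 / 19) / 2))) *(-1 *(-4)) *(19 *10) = -4368100 / 27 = -161781.48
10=10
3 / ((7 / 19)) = 57 / 7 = 8.14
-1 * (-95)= 95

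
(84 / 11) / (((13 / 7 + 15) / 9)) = 2646 / 649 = 4.08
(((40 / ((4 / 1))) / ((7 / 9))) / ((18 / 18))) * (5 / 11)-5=65 / 77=0.84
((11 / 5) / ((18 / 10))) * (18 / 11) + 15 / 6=9 / 2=4.50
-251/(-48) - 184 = -8581/48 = -178.77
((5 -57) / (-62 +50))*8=104 / 3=34.67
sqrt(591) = 24.31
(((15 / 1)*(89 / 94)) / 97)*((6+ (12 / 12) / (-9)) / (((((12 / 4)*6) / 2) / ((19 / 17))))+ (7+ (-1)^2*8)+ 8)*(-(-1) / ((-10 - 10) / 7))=-10179197 / 8370324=-1.22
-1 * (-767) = 767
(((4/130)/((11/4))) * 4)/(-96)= -1/2145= -0.00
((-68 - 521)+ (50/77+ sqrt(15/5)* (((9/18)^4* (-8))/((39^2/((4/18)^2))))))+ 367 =-221.35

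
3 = 3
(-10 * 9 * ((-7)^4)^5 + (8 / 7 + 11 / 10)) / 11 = -502691277674955606143 / 770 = -652845815162280007.98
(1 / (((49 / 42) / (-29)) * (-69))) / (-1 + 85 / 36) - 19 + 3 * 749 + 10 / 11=193445470 / 86779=2229.17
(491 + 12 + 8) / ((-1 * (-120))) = 511 / 120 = 4.26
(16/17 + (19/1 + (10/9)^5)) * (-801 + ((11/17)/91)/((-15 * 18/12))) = -1211009541089207/69881834295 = -17329.39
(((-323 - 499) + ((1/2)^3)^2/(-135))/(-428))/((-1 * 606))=-7102081/2240939520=-0.00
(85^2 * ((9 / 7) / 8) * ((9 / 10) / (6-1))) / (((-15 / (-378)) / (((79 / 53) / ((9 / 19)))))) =35136909 / 2120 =16574.01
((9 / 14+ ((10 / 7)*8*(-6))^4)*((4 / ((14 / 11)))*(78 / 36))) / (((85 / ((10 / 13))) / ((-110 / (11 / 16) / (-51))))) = 20761805403680 / 4857223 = 4274418.82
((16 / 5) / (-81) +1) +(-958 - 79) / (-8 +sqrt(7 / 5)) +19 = 1037 * sqrt(35) / 313 +19329692 / 126765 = 172.09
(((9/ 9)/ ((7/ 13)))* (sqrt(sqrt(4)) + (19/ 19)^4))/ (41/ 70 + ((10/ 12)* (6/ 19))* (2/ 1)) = 2470/ 1479 + 2470* sqrt(2)/ 1479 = 4.03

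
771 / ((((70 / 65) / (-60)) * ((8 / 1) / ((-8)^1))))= 300690 / 7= 42955.71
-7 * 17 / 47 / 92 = -119 / 4324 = -0.03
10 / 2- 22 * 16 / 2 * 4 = -699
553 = 553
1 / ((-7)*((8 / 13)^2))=-0.38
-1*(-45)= 45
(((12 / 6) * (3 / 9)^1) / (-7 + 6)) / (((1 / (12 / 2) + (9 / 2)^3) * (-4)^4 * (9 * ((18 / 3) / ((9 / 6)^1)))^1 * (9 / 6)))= -1 / 1893024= -0.00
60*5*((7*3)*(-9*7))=-396900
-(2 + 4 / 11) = -2.36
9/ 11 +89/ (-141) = 290/ 1551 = 0.19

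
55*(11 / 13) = 605 / 13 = 46.54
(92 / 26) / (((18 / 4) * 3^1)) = 92 / 351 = 0.26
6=6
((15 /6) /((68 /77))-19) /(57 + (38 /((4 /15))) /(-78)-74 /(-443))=-12664041 /43343710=-0.29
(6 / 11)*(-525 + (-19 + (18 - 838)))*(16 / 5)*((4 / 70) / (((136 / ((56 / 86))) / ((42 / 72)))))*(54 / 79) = -374976 / 1443725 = -0.26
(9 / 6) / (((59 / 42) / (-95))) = -5985 / 59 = -101.44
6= 6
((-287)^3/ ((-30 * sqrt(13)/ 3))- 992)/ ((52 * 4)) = -62/ 13+23639903 * sqrt(13)/ 27040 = 3147.41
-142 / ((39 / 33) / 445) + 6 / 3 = -695064 / 13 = -53466.46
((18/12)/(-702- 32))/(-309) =1/151204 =0.00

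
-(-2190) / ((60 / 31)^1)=2263 / 2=1131.50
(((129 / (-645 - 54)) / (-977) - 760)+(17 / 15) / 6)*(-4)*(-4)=-124534165064 / 10243845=-12156.97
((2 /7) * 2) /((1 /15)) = 60 /7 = 8.57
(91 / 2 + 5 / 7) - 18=395 / 14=28.21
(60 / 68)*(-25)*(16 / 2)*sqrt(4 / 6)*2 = -288.18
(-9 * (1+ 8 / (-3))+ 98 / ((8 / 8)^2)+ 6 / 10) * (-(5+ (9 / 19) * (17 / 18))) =-58788 / 95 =-618.82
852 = 852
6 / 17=0.35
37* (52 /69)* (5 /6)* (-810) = -432900 /23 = -18821.74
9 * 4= 36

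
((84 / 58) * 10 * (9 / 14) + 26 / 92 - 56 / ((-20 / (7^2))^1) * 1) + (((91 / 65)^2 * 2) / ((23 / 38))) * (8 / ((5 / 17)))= 2341419 / 7250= 322.95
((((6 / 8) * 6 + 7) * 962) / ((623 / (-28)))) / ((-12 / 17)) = 188071 / 267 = 704.39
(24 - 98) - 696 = -770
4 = 4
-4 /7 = -0.57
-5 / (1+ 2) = -5 / 3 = -1.67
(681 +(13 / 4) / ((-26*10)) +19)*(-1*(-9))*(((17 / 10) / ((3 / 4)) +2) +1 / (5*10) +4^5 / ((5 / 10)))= 51716700471 / 4000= 12929175.12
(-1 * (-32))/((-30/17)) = -272/15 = -18.13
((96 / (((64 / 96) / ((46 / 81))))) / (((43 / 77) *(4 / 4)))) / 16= 3542 / 387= 9.15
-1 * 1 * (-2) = 2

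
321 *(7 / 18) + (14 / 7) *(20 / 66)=8279 / 66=125.44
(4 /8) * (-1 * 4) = -2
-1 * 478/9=-478/9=-53.11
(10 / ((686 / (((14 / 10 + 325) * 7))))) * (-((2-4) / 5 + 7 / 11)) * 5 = -21216 / 539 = -39.36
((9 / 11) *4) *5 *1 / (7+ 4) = 180 / 121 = 1.49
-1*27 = -27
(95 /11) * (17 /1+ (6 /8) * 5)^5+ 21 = 374209097629 /11264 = 33221688.35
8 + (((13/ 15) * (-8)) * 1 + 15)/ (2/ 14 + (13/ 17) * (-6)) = 49081/ 7935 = 6.19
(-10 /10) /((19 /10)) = -0.53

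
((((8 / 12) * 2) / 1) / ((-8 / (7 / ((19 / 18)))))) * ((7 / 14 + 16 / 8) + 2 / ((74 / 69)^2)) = -4.69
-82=-82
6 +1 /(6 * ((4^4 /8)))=1153 /192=6.01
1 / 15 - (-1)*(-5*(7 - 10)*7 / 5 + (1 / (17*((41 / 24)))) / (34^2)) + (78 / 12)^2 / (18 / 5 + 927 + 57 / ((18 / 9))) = 407847812117 / 19319439030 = 21.11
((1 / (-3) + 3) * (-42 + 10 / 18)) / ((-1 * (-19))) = -2984 / 513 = -5.82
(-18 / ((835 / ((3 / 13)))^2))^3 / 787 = -0.00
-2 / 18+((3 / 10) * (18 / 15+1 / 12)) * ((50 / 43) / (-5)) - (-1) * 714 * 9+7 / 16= 198956293 / 30960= 6426.24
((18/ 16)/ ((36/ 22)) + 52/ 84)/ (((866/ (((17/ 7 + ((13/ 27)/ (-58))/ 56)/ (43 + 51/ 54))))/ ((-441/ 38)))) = -93490757/ 96624206336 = -0.00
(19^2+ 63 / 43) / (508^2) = 7793 / 5548376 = 0.00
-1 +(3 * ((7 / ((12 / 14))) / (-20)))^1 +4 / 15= -47 / 24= -1.96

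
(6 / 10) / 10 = 3 / 50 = 0.06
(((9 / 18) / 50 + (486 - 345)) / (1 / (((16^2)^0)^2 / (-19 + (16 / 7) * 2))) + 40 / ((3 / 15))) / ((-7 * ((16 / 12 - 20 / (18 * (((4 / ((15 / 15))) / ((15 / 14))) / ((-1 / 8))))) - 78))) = 15370344 / 43341625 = 0.35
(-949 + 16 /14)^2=898433.16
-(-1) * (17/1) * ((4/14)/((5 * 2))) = 17/35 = 0.49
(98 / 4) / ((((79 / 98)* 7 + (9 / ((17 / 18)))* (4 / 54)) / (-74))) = -431494 / 1511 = -285.57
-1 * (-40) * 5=200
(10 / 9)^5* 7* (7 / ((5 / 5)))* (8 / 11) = 39200000 / 649539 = 60.35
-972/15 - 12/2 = -354/5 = -70.80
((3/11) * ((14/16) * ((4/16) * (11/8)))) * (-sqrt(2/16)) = -21 * sqrt(2)/1024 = -0.03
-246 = -246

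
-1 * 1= -1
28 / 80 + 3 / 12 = 3 / 5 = 0.60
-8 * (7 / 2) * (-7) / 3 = 196 / 3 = 65.33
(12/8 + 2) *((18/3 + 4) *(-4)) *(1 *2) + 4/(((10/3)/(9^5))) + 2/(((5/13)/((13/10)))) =1764639/25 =70585.56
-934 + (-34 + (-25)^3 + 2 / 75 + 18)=-1243123 / 75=-16574.97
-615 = -615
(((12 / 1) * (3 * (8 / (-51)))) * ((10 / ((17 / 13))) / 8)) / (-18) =260 / 867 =0.30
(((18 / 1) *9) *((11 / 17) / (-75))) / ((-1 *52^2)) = 297 / 574600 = 0.00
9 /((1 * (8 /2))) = 9 /4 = 2.25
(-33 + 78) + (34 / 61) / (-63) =172901 / 3843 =44.99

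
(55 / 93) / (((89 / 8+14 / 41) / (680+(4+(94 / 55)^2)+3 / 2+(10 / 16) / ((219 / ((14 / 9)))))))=1346302809818 / 37917142065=35.51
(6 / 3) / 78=1 / 39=0.03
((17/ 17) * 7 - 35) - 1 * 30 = -58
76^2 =5776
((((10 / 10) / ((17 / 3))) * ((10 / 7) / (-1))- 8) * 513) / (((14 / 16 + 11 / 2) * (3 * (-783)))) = 149264 / 528003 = 0.28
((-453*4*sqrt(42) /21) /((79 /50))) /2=-176.96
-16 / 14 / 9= -8 / 63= -0.13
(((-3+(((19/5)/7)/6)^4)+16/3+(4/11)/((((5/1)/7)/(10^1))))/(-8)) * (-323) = 51301309480513/171143280000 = 299.76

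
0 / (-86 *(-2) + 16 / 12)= 0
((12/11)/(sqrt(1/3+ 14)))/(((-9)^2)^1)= 4*sqrt(129)/12771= 0.00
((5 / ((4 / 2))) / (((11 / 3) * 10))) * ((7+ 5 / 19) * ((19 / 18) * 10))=115 / 22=5.23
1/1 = 1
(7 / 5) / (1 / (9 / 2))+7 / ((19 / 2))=1337 / 190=7.04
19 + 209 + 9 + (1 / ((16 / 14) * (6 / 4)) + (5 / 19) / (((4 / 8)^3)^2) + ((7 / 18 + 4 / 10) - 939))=-683.79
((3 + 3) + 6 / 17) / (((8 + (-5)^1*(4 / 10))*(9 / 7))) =14 / 17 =0.82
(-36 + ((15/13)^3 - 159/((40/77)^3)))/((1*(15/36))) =-2804.79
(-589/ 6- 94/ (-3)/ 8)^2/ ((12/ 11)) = 1563419/ 192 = 8142.81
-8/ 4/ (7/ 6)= -12/ 7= -1.71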